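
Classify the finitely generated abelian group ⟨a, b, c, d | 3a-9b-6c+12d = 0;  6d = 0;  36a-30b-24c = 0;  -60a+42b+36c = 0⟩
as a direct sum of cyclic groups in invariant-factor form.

Answer: M ≅ ℤ/3 ⊕ ℤ/6 ⊕ ℤ/6 ⊕ ℤ/12

Derivation:
rank_ℚ(R)=4; free=4−4=0
SNF(R) diag = [3, 6, 6, 12] → torsion [3, 6, 6, 12]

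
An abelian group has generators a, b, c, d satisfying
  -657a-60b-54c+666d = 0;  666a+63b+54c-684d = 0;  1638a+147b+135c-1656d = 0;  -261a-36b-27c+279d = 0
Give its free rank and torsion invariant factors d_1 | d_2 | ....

Answer: M ≅ ℤ/3 ⊕ ℤ/9 ⊕ ℤ/27 ⊕ ℤ/81

Derivation:
rank_ℚ(R)=4; free=4−4=0
SNF(R) diag = [3, 9, 27, 81] → torsion [3, 9, 27, 81]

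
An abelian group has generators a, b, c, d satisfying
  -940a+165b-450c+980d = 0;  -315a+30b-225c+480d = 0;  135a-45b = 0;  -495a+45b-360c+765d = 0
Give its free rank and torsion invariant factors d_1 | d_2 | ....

rank_ℚ(R)=4; free=4−4=0
SNF(R) diag = [5, 15, 45, 45] → torsion [5, 15, 45, 45]

Answer: M ≅ ℤ/5 ⊕ ℤ/15 ⊕ ℤ/45 ⊕ ℤ/45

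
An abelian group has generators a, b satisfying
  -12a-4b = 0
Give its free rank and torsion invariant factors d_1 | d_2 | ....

Answer: M ≅ ℤ^1 ⊕ ℤ/4

Derivation:
rank_ℚ(R)=1; free=2−1=1
SNF(R) diag = [4] → torsion [4]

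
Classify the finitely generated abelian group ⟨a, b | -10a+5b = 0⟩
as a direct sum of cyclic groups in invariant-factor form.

rank_ℚ(R)=1; free=2−1=1
SNF(R) diag = [5] → torsion [5]

Answer: M ≅ ℤ^1 ⊕ ℤ/5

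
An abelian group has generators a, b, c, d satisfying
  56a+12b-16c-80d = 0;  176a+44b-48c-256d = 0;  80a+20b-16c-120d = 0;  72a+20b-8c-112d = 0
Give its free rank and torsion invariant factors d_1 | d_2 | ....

rank_ℚ(R)=4; free=4−4=0
SNF(R) diag = [4, 8, 8, 8] → torsion [4, 8, 8, 8]

Answer: M ≅ ℤ/4 ⊕ ℤ/8 ⊕ ℤ/8 ⊕ ℤ/8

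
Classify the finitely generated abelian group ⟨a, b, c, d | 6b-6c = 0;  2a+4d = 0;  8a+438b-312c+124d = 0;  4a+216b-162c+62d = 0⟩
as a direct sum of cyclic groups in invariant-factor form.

rank_ℚ(R)=4; free=4−4=0
SNF(R) diag = [2, 6, 18, 54] → torsion [2, 6, 18, 54]

Answer: M ≅ ℤ/2 ⊕ ℤ/6 ⊕ ℤ/18 ⊕ ℤ/54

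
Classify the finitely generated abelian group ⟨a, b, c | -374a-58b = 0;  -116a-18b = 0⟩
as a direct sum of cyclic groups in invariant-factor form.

rank_ℚ(R)=2; free=3−2=1
SNF(R) diag = [2, 2] → torsion [2, 2]

Answer: M ≅ ℤ^1 ⊕ ℤ/2 ⊕ ℤ/2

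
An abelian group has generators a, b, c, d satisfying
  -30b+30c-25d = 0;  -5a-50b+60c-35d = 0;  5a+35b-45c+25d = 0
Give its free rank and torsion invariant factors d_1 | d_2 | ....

Answer: M ≅ ℤ^1 ⊕ ℤ/5 ⊕ ℤ/5 ⊕ ℤ/15

Derivation:
rank_ℚ(R)=3; free=4−3=1
SNF(R) diag = [5, 5, 15] → torsion [5, 5, 15]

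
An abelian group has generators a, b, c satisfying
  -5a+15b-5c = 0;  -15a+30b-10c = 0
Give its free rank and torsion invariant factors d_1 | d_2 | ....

rank_ℚ(R)=2; free=3−2=1
SNF(R) diag = [5, 5] → torsion [5, 5]

Answer: M ≅ ℤ^1 ⊕ ℤ/5 ⊕ ℤ/5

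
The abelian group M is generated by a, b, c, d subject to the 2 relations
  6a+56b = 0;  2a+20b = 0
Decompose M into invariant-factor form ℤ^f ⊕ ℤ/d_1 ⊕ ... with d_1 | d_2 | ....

rank_ℚ(R)=2; free=4−2=2
SNF(R) diag = [2, 4] → torsion [2, 4]

Answer: M ≅ ℤ^2 ⊕ ℤ/2 ⊕ ℤ/4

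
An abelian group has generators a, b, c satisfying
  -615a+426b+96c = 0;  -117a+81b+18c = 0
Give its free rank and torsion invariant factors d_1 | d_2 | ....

rank_ℚ(R)=2; free=3−2=1
SNF(R) diag = [3, 9] → torsion [3, 9]

Answer: M ≅ ℤ^1 ⊕ ℤ/3 ⊕ ℤ/9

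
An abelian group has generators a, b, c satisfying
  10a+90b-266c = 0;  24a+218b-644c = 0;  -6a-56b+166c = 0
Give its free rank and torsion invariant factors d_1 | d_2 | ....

rank_ℚ(R)=3; free=3−3=0
SNF(R) diag = [2, 2, 4] → torsion [2, 2, 4]

Answer: M ≅ ℤ/2 ⊕ ℤ/2 ⊕ ℤ/4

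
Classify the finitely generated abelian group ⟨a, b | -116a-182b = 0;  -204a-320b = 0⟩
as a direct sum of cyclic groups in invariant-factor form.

rank_ℚ(R)=2; free=2−2=0
SNF(R) diag = [2, 4] → torsion [2, 4]

Answer: M ≅ ℤ/2 ⊕ ℤ/4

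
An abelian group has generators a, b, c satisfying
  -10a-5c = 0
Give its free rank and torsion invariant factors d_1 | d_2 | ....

rank_ℚ(R)=1; free=3−1=2
SNF(R) diag = [5] → torsion [5]

Answer: M ≅ ℤ^2 ⊕ ℤ/5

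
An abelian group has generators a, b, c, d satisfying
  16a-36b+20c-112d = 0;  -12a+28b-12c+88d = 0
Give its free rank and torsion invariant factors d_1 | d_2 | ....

Answer: M ≅ ℤ^2 ⊕ ℤ/4 ⊕ ℤ/4

Derivation:
rank_ℚ(R)=2; free=4−2=2
SNF(R) diag = [4, 4] → torsion [4, 4]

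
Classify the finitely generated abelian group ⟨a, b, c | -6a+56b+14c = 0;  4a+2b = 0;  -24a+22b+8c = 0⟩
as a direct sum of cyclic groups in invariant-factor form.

rank_ℚ(R)=3; free=3−3=0
SNF(R) diag = [2, 2, 4] → torsion [2, 2, 4]

Answer: M ≅ ℤ/2 ⊕ ℤ/2 ⊕ ℤ/4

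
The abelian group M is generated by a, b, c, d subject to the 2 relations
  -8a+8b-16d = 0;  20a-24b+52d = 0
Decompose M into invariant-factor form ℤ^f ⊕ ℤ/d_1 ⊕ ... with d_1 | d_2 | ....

rank_ℚ(R)=2; free=4−2=2
SNF(R) diag = [4, 8] → torsion [4, 8]

Answer: M ≅ ℤ^2 ⊕ ℤ/4 ⊕ ℤ/8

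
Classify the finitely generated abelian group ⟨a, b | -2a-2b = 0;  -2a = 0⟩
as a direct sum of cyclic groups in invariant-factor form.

Answer: M ≅ ℤ/2 ⊕ ℤ/2

Derivation:
rank_ℚ(R)=2; free=2−2=0
SNF(R) diag = [2, 2] → torsion [2, 2]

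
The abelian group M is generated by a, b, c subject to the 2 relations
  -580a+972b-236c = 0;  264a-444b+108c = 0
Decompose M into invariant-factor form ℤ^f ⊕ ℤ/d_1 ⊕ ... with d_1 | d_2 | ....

Answer: M ≅ ℤ^1 ⊕ ℤ/4 ⊕ ℤ/12

Derivation:
rank_ℚ(R)=2; free=3−2=1
SNF(R) diag = [4, 12] → torsion [4, 12]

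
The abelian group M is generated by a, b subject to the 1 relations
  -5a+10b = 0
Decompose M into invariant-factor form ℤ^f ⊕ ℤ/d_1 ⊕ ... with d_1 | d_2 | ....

rank_ℚ(R)=1; free=2−1=1
SNF(R) diag = [5] → torsion [5]

Answer: M ≅ ℤ^1 ⊕ ℤ/5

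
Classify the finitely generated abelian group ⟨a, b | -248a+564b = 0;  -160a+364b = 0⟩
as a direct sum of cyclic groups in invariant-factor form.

Answer: M ≅ ℤ/4 ⊕ ℤ/8

Derivation:
rank_ℚ(R)=2; free=2−2=0
SNF(R) diag = [4, 8] → torsion [4, 8]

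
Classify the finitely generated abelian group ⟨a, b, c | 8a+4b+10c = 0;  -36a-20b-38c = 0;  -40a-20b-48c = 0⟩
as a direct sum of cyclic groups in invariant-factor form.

rank_ℚ(R)=3; free=3−3=0
SNF(R) diag = [2, 4, 4] → torsion [2, 4, 4]

Answer: M ≅ ℤ/2 ⊕ ℤ/4 ⊕ ℤ/4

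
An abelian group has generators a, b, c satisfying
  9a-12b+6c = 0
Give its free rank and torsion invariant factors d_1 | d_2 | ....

rank_ℚ(R)=1; free=3−1=2
SNF(R) diag = [3] → torsion [3]

Answer: M ≅ ℤ^2 ⊕ ℤ/3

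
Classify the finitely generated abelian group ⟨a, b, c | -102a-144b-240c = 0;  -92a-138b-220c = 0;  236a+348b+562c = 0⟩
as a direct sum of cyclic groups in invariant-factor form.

Answer: M ≅ ℤ/2 ⊕ ℤ/6 ⊕ ℤ/18

Derivation:
rank_ℚ(R)=3; free=3−3=0
SNF(R) diag = [2, 6, 18] → torsion [2, 6, 18]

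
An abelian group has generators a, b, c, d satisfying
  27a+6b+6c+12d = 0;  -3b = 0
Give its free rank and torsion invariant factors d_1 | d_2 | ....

rank_ℚ(R)=2; free=4−2=2
SNF(R) diag = [3, 3] → torsion [3, 3]

Answer: M ≅ ℤ^2 ⊕ ℤ/3 ⊕ ℤ/3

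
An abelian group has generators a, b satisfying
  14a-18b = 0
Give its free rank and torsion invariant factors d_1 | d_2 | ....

Answer: M ≅ ℤ^1 ⊕ ℤ/2

Derivation:
rank_ℚ(R)=1; free=2−1=1
SNF(R) diag = [2] → torsion [2]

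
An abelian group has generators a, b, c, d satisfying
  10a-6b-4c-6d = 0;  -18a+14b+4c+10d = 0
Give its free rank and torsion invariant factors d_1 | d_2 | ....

Answer: M ≅ ℤ^2 ⊕ ℤ/2 ⊕ ℤ/4

Derivation:
rank_ℚ(R)=2; free=4−2=2
SNF(R) diag = [2, 4] → torsion [2, 4]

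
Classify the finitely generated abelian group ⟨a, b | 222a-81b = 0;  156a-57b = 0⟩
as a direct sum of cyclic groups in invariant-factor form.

rank_ℚ(R)=2; free=2−2=0
SNF(R) diag = [3, 6] → torsion [3, 6]

Answer: M ≅ ℤ/3 ⊕ ℤ/6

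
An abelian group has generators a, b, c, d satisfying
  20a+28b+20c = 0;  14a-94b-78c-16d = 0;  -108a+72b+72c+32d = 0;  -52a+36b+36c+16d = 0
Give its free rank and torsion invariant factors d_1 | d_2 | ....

rank_ℚ(R)=4; free=4−4=0
SNF(R) diag = [2, 4, 8, 16] → torsion [2, 4, 8, 16]

Answer: M ≅ ℤ/2 ⊕ ℤ/4 ⊕ ℤ/8 ⊕ ℤ/16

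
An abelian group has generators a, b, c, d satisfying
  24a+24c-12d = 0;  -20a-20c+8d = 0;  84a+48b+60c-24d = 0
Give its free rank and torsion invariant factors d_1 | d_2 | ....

Answer: M ≅ ℤ^1 ⊕ ℤ/4 ⊕ ℤ/12 ⊕ ℤ/24

Derivation:
rank_ℚ(R)=3; free=4−3=1
SNF(R) diag = [4, 12, 24] → torsion [4, 12, 24]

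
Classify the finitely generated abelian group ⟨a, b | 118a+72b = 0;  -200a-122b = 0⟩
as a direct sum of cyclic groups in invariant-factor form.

Answer: M ≅ ℤ/2 ⊕ ℤ/2

Derivation:
rank_ℚ(R)=2; free=2−2=0
SNF(R) diag = [2, 2] → torsion [2, 2]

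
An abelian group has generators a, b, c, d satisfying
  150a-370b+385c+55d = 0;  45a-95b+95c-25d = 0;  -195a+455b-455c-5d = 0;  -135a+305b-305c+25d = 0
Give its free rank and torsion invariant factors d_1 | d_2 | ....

rank_ℚ(R)=4; free=4−4=0
SNF(R) diag = [5, 15, 30, 30] → torsion [5, 15, 30, 30]

Answer: M ≅ ℤ/5 ⊕ ℤ/15 ⊕ ℤ/30 ⊕ ℤ/30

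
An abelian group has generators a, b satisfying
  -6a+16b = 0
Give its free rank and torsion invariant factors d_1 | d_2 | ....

Answer: M ≅ ℤ^1 ⊕ ℤ/2

Derivation:
rank_ℚ(R)=1; free=2−1=1
SNF(R) diag = [2] → torsion [2]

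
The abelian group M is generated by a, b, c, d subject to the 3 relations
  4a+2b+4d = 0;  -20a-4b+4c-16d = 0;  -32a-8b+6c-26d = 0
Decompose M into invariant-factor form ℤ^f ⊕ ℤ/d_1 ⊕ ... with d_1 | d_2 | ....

rank_ℚ(R)=3; free=4−3=1
SNF(R) diag = [2, 2, 4] → torsion [2, 2, 4]

Answer: M ≅ ℤ^1 ⊕ ℤ/2 ⊕ ℤ/2 ⊕ ℤ/4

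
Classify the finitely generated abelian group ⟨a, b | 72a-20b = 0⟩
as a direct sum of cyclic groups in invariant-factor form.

rank_ℚ(R)=1; free=2−1=1
SNF(R) diag = [4] → torsion [4]

Answer: M ≅ ℤ^1 ⊕ ℤ/4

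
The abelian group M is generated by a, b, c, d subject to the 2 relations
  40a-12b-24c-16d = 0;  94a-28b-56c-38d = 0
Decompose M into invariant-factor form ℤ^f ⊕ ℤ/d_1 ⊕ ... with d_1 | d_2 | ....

rank_ℚ(R)=2; free=4−2=2
SNF(R) diag = [2, 4] → torsion [2, 4]

Answer: M ≅ ℤ^2 ⊕ ℤ/2 ⊕ ℤ/4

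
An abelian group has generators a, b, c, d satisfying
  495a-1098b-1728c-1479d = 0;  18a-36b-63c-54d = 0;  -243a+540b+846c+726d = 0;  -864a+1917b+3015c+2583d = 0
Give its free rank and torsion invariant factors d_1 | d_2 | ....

Answer: M ≅ ℤ/3 ⊕ ℤ/9 ⊕ ℤ/9 ⊕ ℤ/27

Derivation:
rank_ℚ(R)=4; free=4−4=0
SNF(R) diag = [3, 9, 9, 27] → torsion [3, 9, 9, 27]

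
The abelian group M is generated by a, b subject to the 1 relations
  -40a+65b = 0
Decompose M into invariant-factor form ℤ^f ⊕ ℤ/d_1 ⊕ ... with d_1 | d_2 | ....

rank_ℚ(R)=1; free=2−1=1
SNF(R) diag = [5] → torsion [5]

Answer: M ≅ ℤ^1 ⊕ ℤ/5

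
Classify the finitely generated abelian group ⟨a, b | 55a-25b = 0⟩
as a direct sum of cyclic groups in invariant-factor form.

Answer: M ≅ ℤ^1 ⊕ ℤ/5

Derivation:
rank_ℚ(R)=1; free=2−1=1
SNF(R) diag = [5] → torsion [5]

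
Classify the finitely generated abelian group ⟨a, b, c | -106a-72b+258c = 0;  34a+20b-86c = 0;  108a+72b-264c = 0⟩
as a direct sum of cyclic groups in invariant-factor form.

Answer: M ≅ ℤ/2 ⊕ ℤ/4 ⊕ ℤ/12

Derivation:
rank_ℚ(R)=3; free=3−3=0
SNF(R) diag = [2, 4, 12] → torsion [2, 4, 12]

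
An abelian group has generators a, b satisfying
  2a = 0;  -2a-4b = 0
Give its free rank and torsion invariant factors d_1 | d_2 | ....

rank_ℚ(R)=2; free=2−2=0
SNF(R) diag = [2, 4] → torsion [2, 4]

Answer: M ≅ ℤ/2 ⊕ ℤ/4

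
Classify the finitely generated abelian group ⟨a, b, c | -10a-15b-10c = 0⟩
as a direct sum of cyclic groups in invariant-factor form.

Answer: M ≅ ℤ^2 ⊕ ℤ/5

Derivation:
rank_ℚ(R)=1; free=3−1=2
SNF(R) diag = [5] → torsion [5]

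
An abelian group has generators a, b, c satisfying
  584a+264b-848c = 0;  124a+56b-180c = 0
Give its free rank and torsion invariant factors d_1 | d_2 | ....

Answer: M ≅ ℤ^1 ⊕ ℤ/4 ⊕ ℤ/8

Derivation:
rank_ℚ(R)=2; free=3−2=1
SNF(R) diag = [4, 8] → torsion [4, 8]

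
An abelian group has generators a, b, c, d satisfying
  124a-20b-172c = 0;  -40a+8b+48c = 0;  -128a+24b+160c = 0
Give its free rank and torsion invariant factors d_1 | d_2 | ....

Answer: M ≅ ℤ^1 ⊕ ℤ/4 ⊕ ℤ/8 ⊕ ℤ/8

Derivation:
rank_ℚ(R)=3; free=4−3=1
SNF(R) diag = [4, 8, 8] → torsion [4, 8, 8]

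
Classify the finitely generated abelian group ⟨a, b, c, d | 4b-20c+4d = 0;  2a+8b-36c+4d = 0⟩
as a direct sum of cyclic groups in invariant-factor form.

rank_ℚ(R)=2; free=4−2=2
SNF(R) diag = [2, 4] → torsion [2, 4]

Answer: M ≅ ℤ^2 ⊕ ℤ/2 ⊕ ℤ/4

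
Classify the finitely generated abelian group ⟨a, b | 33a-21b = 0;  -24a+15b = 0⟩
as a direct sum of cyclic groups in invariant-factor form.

rank_ℚ(R)=2; free=2−2=0
SNF(R) diag = [3, 3] → torsion [3, 3]

Answer: M ≅ ℤ/3 ⊕ ℤ/3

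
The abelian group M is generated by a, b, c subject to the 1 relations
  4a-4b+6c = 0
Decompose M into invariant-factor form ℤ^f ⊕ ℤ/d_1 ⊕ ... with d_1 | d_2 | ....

rank_ℚ(R)=1; free=3−1=2
SNF(R) diag = [2] → torsion [2]

Answer: M ≅ ℤ^2 ⊕ ℤ/2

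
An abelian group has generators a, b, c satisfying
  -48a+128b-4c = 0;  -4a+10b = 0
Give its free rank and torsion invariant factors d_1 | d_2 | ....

rank_ℚ(R)=2; free=3−2=1
SNF(R) diag = [2, 4] → torsion [2, 4]

Answer: M ≅ ℤ^1 ⊕ ℤ/2 ⊕ ℤ/4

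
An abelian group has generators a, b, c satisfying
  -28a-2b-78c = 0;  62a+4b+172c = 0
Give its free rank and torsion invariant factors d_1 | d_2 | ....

Answer: M ≅ ℤ^1 ⊕ ℤ/2 ⊕ ℤ/2

Derivation:
rank_ℚ(R)=2; free=3−2=1
SNF(R) diag = [2, 2] → torsion [2, 2]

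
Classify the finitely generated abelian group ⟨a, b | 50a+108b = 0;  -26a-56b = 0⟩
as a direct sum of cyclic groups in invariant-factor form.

rank_ℚ(R)=2; free=2−2=0
SNF(R) diag = [2, 4] → torsion [2, 4]

Answer: M ≅ ℤ/2 ⊕ ℤ/4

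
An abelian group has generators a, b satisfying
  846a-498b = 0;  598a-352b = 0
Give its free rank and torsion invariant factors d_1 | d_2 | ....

rank_ℚ(R)=2; free=2−2=0
SNF(R) diag = [2, 6] → torsion [2, 6]

Answer: M ≅ ℤ/2 ⊕ ℤ/6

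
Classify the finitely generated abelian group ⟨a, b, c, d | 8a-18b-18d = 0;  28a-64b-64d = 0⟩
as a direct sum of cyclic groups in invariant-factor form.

rank_ℚ(R)=2; free=4−2=2
SNF(R) diag = [2, 4] → torsion [2, 4]

Answer: M ≅ ℤ^2 ⊕ ℤ/2 ⊕ ℤ/4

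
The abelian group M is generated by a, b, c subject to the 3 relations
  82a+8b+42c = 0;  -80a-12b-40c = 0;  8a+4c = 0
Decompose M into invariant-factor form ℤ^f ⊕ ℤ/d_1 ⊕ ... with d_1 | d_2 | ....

rank_ℚ(R)=3; free=3−3=0
SNF(R) diag = [2, 4, 12] → torsion [2, 4, 12]

Answer: M ≅ ℤ/2 ⊕ ℤ/4 ⊕ ℤ/12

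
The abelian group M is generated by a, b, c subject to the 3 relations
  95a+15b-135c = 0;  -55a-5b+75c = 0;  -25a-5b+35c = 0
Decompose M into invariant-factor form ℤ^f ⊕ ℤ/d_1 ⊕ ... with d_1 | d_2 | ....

Answer: M ≅ ℤ/5 ⊕ ℤ/10 ⊕ ℤ/10

Derivation:
rank_ℚ(R)=3; free=3−3=0
SNF(R) diag = [5, 10, 10] → torsion [5, 10, 10]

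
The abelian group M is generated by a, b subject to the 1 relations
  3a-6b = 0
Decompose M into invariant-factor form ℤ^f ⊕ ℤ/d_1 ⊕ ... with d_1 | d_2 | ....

rank_ℚ(R)=1; free=2−1=1
SNF(R) diag = [3] → torsion [3]

Answer: M ≅ ℤ^1 ⊕ ℤ/3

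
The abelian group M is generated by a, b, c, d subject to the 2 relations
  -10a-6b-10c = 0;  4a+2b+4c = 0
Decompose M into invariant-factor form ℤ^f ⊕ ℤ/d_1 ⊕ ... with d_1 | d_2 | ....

rank_ℚ(R)=2; free=4−2=2
SNF(R) diag = [2, 2] → torsion [2, 2]

Answer: M ≅ ℤ^2 ⊕ ℤ/2 ⊕ ℤ/2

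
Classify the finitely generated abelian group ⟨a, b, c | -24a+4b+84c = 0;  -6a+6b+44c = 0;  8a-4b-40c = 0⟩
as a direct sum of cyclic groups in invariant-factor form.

rank_ℚ(R)=3; free=3−3=0
SNF(R) diag = [2, 4, 4] → torsion [2, 4, 4]

Answer: M ≅ ℤ/2 ⊕ ℤ/4 ⊕ ℤ/4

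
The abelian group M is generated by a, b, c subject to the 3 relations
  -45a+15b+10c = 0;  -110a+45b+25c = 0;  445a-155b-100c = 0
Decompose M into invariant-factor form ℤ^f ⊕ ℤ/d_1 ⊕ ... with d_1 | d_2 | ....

Answer: M ≅ ℤ/5 ⊕ ℤ/5 ⊕ ℤ/10

Derivation:
rank_ℚ(R)=3; free=3−3=0
SNF(R) diag = [5, 5, 10] → torsion [5, 5, 10]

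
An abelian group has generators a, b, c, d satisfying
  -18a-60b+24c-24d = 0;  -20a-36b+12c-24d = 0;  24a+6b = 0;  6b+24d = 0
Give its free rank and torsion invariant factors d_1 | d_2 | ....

Answer: M ≅ ℤ/2 ⊕ ℤ/6 ⊕ ℤ/12 ⊕ ℤ/24

Derivation:
rank_ℚ(R)=4; free=4−4=0
SNF(R) diag = [2, 6, 12, 24] → torsion [2, 6, 12, 24]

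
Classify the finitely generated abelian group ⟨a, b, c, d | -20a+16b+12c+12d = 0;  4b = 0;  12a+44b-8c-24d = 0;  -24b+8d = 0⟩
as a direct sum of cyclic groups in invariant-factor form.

Answer: M ≅ ℤ/4 ⊕ ℤ/4 ⊕ ℤ/4 ⊕ ℤ/8

Derivation:
rank_ℚ(R)=4; free=4−4=0
SNF(R) diag = [4, 4, 4, 8] → torsion [4, 4, 4, 8]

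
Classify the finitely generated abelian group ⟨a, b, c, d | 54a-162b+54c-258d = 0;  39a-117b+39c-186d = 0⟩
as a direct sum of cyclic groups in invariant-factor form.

rank_ℚ(R)=2; free=4−2=2
SNF(R) diag = [3, 6] → torsion [3, 6]

Answer: M ≅ ℤ^2 ⊕ ℤ/3 ⊕ ℤ/6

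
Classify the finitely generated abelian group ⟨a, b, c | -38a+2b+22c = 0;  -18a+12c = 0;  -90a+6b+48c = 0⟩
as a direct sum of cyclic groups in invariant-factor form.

rank_ℚ(R)=3; free=3−3=0
SNF(R) diag = [2, 6, 6] → torsion [2, 6, 6]

Answer: M ≅ ℤ/2 ⊕ ℤ/6 ⊕ ℤ/6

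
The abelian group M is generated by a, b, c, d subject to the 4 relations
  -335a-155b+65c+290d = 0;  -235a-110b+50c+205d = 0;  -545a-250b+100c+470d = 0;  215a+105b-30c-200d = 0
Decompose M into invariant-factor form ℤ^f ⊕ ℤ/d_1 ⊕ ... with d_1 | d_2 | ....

rank_ℚ(R)=4; free=4−4=0
SNF(R) diag = [5, 5, 15, 45] → torsion [5, 5, 15, 45]

Answer: M ≅ ℤ/5 ⊕ ℤ/5 ⊕ ℤ/15 ⊕ ℤ/45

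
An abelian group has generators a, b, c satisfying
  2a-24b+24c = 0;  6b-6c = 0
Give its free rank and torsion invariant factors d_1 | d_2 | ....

Answer: M ≅ ℤ^1 ⊕ ℤ/2 ⊕ ℤ/6

Derivation:
rank_ℚ(R)=2; free=3−2=1
SNF(R) diag = [2, 6] → torsion [2, 6]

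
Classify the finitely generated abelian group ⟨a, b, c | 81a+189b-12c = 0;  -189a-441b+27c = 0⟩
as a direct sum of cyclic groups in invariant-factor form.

rank_ℚ(R)=2; free=3−2=1
SNF(R) diag = [3, 9] → torsion [3, 9]

Answer: M ≅ ℤ^1 ⊕ ℤ/3 ⊕ ℤ/9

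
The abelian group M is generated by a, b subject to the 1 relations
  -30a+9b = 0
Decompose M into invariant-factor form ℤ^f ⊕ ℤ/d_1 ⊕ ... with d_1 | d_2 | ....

Answer: M ≅ ℤ^1 ⊕ ℤ/3

Derivation:
rank_ℚ(R)=1; free=2−1=1
SNF(R) diag = [3] → torsion [3]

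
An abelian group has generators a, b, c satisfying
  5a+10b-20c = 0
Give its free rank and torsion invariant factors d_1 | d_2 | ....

rank_ℚ(R)=1; free=3−1=2
SNF(R) diag = [5] → torsion [5]

Answer: M ≅ ℤ^2 ⊕ ℤ/5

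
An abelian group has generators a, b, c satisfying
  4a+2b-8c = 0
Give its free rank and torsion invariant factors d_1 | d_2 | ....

Answer: M ≅ ℤ^2 ⊕ ℤ/2

Derivation:
rank_ℚ(R)=1; free=3−1=2
SNF(R) diag = [2] → torsion [2]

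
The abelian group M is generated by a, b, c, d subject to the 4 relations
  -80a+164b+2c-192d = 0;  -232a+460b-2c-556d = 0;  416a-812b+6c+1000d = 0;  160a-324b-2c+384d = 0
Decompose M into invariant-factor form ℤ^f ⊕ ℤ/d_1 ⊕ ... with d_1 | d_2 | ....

Answer: M ≅ ℤ/2 ⊕ ℤ/4 ⊕ ℤ/8 ⊕ ℤ/16

Derivation:
rank_ℚ(R)=4; free=4−4=0
SNF(R) diag = [2, 4, 8, 16] → torsion [2, 4, 8, 16]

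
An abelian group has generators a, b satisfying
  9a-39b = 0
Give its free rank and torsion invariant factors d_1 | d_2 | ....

rank_ℚ(R)=1; free=2−1=1
SNF(R) diag = [3] → torsion [3]

Answer: M ≅ ℤ^1 ⊕ ℤ/3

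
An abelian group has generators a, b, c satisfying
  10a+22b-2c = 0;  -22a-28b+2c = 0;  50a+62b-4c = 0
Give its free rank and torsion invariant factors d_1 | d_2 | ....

rank_ℚ(R)=3; free=3−3=0
SNF(R) diag = [2, 6, 6] → torsion [2, 6, 6]

Answer: M ≅ ℤ/2 ⊕ ℤ/6 ⊕ ℤ/6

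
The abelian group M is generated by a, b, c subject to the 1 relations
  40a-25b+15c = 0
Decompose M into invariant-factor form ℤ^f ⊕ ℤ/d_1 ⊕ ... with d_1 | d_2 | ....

rank_ℚ(R)=1; free=3−1=2
SNF(R) diag = [5] → torsion [5]

Answer: M ≅ ℤ^2 ⊕ ℤ/5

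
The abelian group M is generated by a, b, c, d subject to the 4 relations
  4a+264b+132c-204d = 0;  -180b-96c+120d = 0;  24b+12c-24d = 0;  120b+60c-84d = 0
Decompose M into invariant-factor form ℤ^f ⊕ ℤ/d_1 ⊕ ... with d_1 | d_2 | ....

Answer: M ≅ ℤ/4 ⊕ ℤ/12 ⊕ ℤ/12 ⊕ ℤ/36

Derivation:
rank_ℚ(R)=4; free=4−4=0
SNF(R) diag = [4, 12, 12, 36] → torsion [4, 12, 12, 36]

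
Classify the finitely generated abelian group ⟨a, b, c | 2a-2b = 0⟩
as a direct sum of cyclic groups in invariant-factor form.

rank_ℚ(R)=1; free=3−1=2
SNF(R) diag = [2] → torsion [2]

Answer: M ≅ ℤ^2 ⊕ ℤ/2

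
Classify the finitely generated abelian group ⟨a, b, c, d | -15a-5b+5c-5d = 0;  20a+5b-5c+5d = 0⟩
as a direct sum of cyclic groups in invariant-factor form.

Answer: M ≅ ℤ^2 ⊕ ℤ/5 ⊕ ℤ/5

Derivation:
rank_ℚ(R)=2; free=4−2=2
SNF(R) diag = [5, 5] → torsion [5, 5]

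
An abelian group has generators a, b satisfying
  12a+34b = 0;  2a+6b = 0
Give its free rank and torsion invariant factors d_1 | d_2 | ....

rank_ℚ(R)=2; free=2−2=0
SNF(R) diag = [2, 2] → torsion [2, 2]

Answer: M ≅ ℤ/2 ⊕ ℤ/2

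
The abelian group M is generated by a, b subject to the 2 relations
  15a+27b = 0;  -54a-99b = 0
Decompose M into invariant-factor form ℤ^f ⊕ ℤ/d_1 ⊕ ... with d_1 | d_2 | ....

Answer: M ≅ ℤ/3 ⊕ ℤ/9

Derivation:
rank_ℚ(R)=2; free=2−2=0
SNF(R) diag = [3, 9] → torsion [3, 9]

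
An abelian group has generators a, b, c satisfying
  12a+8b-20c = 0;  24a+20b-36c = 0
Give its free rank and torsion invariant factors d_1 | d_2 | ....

rank_ℚ(R)=2; free=3−2=1
SNF(R) diag = [4, 4] → torsion [4, 4]

Answer: M ≅ ℤ^1 ⊕ ℤ/4 ⊕ ℤ/4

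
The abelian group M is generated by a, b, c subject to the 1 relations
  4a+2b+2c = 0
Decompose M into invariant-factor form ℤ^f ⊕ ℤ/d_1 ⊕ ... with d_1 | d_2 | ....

rank_ℚ(R)=1; free=3−1=2
SNF(R) diag = [2] → torsion [2]

Answer: M ≅ ℤ^2 ⊕ ℤ/2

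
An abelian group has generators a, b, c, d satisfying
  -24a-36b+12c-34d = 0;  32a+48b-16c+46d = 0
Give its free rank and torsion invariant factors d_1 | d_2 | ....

Answer: M ≅ ℤ^2 ⊕ ℤ/2 ⊕ ℤ/4

Derivation:
rank_ℚ(R)=2; free=4−2=2
SNF(R) diag = [2, 4] → torsion [2, 4]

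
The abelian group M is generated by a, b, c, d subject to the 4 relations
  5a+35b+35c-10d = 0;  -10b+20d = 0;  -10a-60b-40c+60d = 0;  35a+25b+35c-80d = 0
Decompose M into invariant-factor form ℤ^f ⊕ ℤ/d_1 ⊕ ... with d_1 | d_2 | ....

rank_ℚ(R)=4; free=4−4=0
SNF(R) diag = [5, 10, 30, 30] → torsion [5, 10, 30, 30]

Answer: M ≅ ℤ/5 ⊕ ℤ/10 ⊕ ℤ/30 ⊕ ℤ/30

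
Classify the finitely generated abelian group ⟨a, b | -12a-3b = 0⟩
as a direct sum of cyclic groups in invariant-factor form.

Answer: M ≅ ℤ^1 ⊕ ℤ/3

Derivation:
rank_ℚ(R)=1; free=2−1=1
SNF(R) diag = [3] → torsion [3]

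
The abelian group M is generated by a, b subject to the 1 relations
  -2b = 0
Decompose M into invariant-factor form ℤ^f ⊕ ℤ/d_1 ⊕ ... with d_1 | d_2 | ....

Answer: M ≅ ℤ^1 ⊕ ℤ/2

Derivation:
rank_ℚ(R)=1; free=2−1=1
SNF(R) diag = [2] → torsion [2]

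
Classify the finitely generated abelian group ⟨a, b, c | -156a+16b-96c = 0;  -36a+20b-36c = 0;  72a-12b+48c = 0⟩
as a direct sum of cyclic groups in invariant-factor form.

Answer: M ≅ ℤ/4 ⊕ ℤ/12 ⊕ ℤ/12

Derivation:
rank_ℚ(R)=3; free=3−3=0
SNF(R) diag = [4, 12, 12] → torsion [4, 12, 12]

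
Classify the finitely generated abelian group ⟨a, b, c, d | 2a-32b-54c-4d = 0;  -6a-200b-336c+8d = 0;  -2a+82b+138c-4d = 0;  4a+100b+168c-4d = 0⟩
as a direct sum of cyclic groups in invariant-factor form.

rank_ℚ(R)=4; free=4−4=0
SNF(R) diag = [2, 2, 6, 12] → torsion [2, 2, 6, 12]

Answer: M ≅ ℤ/2 ⊕ ℤ/2 ⊕ ℤ/6 ⊕ ℤ/12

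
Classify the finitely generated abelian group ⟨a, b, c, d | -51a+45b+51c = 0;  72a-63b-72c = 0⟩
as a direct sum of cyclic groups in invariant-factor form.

Answer: M ≅ ℤ^2 ⊕ ℤ/3 ⊕ ℤ/9

Derivation:
rank_ℚ(R)=2; free=4−2=2
SNF(R) diag = [3, 9] → torsion [3, 9]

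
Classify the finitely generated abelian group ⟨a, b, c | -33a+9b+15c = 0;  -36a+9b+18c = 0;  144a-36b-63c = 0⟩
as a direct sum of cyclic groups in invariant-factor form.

Answer: M ≅ ℤ/3 ⊕ ℤ/9 ⊕ ℤ/9

Derivation:
rank_ℚ(R)=3; free=3−3=0
SNF(R) diag = [3, 9, 9] → torsion [3, 9, 9]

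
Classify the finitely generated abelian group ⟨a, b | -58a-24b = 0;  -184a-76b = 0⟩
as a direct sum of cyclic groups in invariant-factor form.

rank_ℚ(R)=2; free=2−2=0
SNF(R) diag = [2, 4] → torsion [2, 4]

Answer: M ≅ ℤ/2 ⊕ ℤ/4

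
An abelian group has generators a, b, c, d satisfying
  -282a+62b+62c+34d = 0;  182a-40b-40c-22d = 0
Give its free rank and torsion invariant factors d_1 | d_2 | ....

Answer: M ≅ ℤ^2 ⊕ ℤ/2 ⊕ ℤ/2

Derivation:
rank_ℚ(R)=2; free=4−2=2
SNF(R) diag = [2, 2] → torsion [2, 2]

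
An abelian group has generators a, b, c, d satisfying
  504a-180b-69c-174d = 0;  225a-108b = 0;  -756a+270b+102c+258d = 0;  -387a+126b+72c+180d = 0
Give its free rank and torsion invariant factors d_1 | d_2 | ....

rank_ℚ(R)=4; free=4−4=0
SNF(R) diag = [3, 9, 18, 54] → torsion [3, 9, 18, 54]

Answer: M ≅ ℤ/3 ⊕ ℤ/9 ⊕ ℤ/18 ⊕ ℤ/54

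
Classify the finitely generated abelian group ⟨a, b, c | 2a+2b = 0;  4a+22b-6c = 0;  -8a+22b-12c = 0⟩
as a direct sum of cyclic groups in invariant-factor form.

Answer: M ≅ ℤ/2 ⊕ ℤ/6 ⊕ ℤ/6

Derivation:
rank_ℚ(R)=3; free=3−3=0
SNF(R) diag = [2, 6, 6] → torsion [2, 6, 6]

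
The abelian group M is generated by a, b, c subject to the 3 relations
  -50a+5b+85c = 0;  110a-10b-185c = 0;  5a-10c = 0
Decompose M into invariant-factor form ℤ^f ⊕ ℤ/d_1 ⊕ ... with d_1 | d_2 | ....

rank_ℚ(R)=3; free=3−3=0
SNF(R) diag = [5, 5, 5] → torsion [5, 5, 5]

Answer: M ≅ ℤ/5 ⊕ ℤ/5 ⊕ ℤ/5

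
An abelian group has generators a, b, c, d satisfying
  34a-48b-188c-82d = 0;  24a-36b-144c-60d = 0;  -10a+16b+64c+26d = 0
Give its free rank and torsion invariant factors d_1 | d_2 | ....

rank_ℚ(R)=3; free=4−3=1
SNF(R) diag = [2, 4, 12] → torsion [2, 4, 12]

Answer: M ≅ ℤ^1 ⊕ ℤ/2 ⊕ ℤ/4 ⊕ ℤ/12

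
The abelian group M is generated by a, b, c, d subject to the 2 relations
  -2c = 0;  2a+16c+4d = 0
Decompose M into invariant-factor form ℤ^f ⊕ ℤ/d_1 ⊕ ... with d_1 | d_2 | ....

rank_ℚ(R)=2; free=4−2=2
SNF(R) diag = [2, 2] → torsion [2, 2]

Answer: M ≅ ℤ^2 ⊕ ℤ/2 ⊕ ℤ/2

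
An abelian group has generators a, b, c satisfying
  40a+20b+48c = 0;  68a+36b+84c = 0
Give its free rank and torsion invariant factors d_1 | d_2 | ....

Answer: M ≅ ℤ^1 ⊕ ℤ/4 ⊕ ℤ/4

Derivation:
rank_ℚ(R)=2; free=3−2=1
SNF(R) diag = [4, 4] → torsion [4, 4]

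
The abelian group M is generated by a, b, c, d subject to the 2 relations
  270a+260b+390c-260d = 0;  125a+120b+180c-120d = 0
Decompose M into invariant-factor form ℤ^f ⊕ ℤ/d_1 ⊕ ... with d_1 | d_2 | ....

Answer: M ≅ ℤ^2 ⊕ ℤ/5 ⊕ ℤ/10

Derivation:
rank_ℚ(R)=2; free=4−2=2
SNF(R) diag = [5, 10] → torsion [5, 10]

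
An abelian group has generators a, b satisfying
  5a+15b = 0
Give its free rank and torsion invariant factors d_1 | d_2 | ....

rank_ℚ(R)=1; free=2−1=1
SNF(R) diag = [5] → torsion [5]

Answer: M ≅ ℤ^1 ⊕ ℤ/5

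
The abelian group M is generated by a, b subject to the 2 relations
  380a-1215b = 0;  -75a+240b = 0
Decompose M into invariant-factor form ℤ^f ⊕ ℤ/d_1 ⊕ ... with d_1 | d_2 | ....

rank_ℚ(R)=2; free=2−2=0
SNF(R) diag = [5, 15] → torsion [5, 15]

Answer: M ≅ ℤ/5 ⊕ ℤ/15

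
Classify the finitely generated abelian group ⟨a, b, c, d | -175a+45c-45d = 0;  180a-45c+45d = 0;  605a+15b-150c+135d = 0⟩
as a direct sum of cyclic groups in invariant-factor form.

Answer: M ≅ ℤ^1 ⊕ ℤ/5 ⊕ ℤ/15 ⊕ ℤ/45

Derivation:
rank_ℚ(R)=3; free=4−3=1
SNF(R) diag = [5, 15, 45] → torsion [5, 15, 45]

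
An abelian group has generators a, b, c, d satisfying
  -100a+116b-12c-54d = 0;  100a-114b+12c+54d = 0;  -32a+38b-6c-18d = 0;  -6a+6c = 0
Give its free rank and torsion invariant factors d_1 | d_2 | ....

rank_ℚ(R)=4; free=4−4=0
SNF(R) diag = [2, 2, 6, 18] → torsion [2, 2, 6, 18]

Answer: M ≅ ℤ/2 ⊕ ℤ/2 ⊕ ℤ/6 ⊕ ℤ/18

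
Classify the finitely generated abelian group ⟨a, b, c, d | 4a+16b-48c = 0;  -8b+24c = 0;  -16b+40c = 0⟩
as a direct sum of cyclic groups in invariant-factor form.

rank_ℚ(R)=3; free=4−3=1
SNF(R) diag = [4, 8, 8] → torsion [4, 8, 8]

Answer: M ≅ ℤ^1 ⊕ ℤ/4 ⊕ ℤ/8 ⊕ ℤ/8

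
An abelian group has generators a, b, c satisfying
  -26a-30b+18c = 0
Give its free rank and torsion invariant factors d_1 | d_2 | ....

rank_ℚ(R)=1; free=3−1=2
SNF(R) diag = [2] → torsion [2]

Answer: M ≅ ℤ^2 ⊕ ℤ/2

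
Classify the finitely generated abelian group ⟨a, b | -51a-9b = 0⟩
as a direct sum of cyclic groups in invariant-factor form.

Answer: M ≅ ℤ^1 ⊕ ℤ/3

Derivation:
rank_ℚ(R)=1; free=2−1=1
SNF(R) diag = [3] → torsion [3]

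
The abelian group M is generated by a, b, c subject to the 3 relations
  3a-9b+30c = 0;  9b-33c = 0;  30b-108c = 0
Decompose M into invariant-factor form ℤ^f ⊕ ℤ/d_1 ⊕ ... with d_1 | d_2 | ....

Answer: M ≅ ℤ/3 ⊕ ℤ/3 ⊕ ℤ/6

Derivation:
rank_ℚ(R)=3; free=3−3=0
SNF(R) diag = [3, 3, 6] → torsion [3, 3, 6]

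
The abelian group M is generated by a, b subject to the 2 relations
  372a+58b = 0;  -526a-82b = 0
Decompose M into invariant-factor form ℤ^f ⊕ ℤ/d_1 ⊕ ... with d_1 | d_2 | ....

Answer: M ≅ ℤ/2 ⊕ ℤ/2

Derivation:
rank_ℚ(R)=2; free=2−2=0
SNF(R) diag = [2, 2] → torsion [2, 2]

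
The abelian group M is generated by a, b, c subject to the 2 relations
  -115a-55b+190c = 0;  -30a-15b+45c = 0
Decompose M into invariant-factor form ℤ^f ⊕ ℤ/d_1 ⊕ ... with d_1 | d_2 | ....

Answer: M ≅ ℤ^1 ⊕ ℤ/5 ⊕ ℤ/15

Derivation:
rank_ℚ(R)=2; free=3−2=1
SNF(R) diag = [5, 15] → torsion [5, 15]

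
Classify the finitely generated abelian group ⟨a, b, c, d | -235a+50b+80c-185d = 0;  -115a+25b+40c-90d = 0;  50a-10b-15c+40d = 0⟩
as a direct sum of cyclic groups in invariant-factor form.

rank_ℚ(R)=3; free=4−3=1
SNF(R) diag = [5, 5, 5] → torsion [5, 5, 5]

Answer: M ≅ ℤ^1 ⊕ ℤ/5 ⊕ ℤ/5 ⊕ ℤ/5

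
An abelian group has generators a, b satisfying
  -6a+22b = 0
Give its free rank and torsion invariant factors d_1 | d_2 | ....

Answer: M ≅ ℤ^1 ⊕ ℤ/2

Derivation:
rank_ℚ(R)=1; free=2−1=1
SNF(R) diag = [2] → torsion [2]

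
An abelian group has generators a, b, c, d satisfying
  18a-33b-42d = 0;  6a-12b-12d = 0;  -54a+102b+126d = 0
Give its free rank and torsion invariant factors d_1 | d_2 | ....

rank_ℚ(R)=3; free=4−3=1
SNF(R) diag = [3, 6, 6] → torsion [3, 6, 6]

Answer: M ≅ ℤ^1 ⊕ ℤ/3 ⊕ ℤ/6 ⊕ ℤ/6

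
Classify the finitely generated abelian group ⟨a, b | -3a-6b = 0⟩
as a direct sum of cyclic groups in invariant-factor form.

Answer: M ≅ ℤ^1 ⊕ ℤ/3

Derivation:
rank_ℚ(R)=1; free=2−1=1
SNF(R) diag = [3] → torsion [3]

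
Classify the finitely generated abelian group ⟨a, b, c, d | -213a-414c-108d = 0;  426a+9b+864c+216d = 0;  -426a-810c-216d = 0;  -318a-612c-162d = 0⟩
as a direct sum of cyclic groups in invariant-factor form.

rank_ℚ(R)=4; free=4−4=0
SNF(R) diag = [3, 9, 18, 54] → torsion [3, 9, 18, 54]

Answer: M ≅ ℤ/3 ⊕ ℤ/9 ⊕ ℤ/18 ⊕ ℤ/54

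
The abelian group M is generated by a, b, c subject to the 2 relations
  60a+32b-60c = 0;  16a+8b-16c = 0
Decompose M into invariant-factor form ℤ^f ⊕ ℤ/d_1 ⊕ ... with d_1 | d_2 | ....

rank_ℚ(R)=2; free=3−2=1
SNF(R) diag = [4, 8] → torsion [4, 8]

Answer: M ≅ ℤ^1 ⊕ ℤ/4 ⊕ ℤ/8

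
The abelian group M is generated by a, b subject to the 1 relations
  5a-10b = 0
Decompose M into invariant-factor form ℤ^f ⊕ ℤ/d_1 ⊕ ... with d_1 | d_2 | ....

rank_ℚ(R)=1; free=2−1=1
SNF(R) diag = [5] → torsion [5]

Answer: M ≅ ℤ^1 ⊕ ℤ/5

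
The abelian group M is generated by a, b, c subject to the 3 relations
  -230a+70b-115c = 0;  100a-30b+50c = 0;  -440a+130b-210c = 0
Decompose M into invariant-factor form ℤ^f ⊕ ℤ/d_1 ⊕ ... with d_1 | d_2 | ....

rank_ℚ(R)=3; free=3−3=0
SNF(R) diag = [5, 10, 20] → torsion [5, 10, 20]

Answer: M ≅ ℤ/5 ⊕ ℤ/10 ⊕ ℤ/20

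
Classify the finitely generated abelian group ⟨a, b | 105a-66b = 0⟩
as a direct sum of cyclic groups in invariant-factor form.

rank_ℚ(R)=1; free=2−1=1
SNF(R) diag = [3] → torsion [3]

Answer: M ≅ ℤ^1 ⊕ ℤ/3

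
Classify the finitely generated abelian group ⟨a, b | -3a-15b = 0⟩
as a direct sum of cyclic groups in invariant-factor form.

Answer: M ≅ ℤ^1 ⊕ ℤ/3

Derivation:
rank_ℚ(R)=1; free=2−1=1
SNF(R) diag = [3] → torsion [3]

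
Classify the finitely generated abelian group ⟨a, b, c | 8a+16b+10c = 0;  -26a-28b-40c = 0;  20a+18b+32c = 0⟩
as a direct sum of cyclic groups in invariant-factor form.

Answer: M ≅ ℤ/2 ⊕ ℤ/2 ⊕ ℤ/6

Derivation:
rank_ℚ(R)=3; free=3−3=0
SNF(R) diag = [2, 2, 6] → torsion [2, 2, 6]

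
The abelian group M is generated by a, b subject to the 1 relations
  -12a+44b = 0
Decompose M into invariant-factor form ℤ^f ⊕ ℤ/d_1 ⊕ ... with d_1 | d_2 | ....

rank_ℚ(R)=1; free=2−1=1
SNF(R) diag = [4] → torsion [4]

Answer: M ≅ ℤ^1 ⊕ ℤ/4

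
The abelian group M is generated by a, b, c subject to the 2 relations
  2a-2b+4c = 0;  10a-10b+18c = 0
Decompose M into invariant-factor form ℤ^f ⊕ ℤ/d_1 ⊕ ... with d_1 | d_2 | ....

Answer: M ≅ ℤ^1 ⊕ ℤ/2 ⊕ ℤ/2

Derivation:
rank_ℚ(R)=2; free=3−2=1
SNF(R) diag = [2, 2] → torsion [2, 2]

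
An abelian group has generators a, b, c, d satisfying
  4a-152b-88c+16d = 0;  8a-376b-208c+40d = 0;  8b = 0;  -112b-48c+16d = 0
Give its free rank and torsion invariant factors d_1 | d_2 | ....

rank_ℚ(R)=4; free=4−4=0
SNF(R) diag = [4, 8, 8, 16] → torsion [4, 8, 8, 16]

Answer: M ≅ ℤ/4 ⊕ ℤ/8 ⊕ ℤ/8 ⊕ ℤ/16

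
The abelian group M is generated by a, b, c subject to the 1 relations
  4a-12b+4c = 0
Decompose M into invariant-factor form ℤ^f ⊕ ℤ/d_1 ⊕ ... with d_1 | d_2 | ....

rank_ℚ(R)=1; free=3−1=2
SNF(R) diag = [4] → torsion [4]

Answer: M ≅ ℤ^2 ⊕ ℤ/4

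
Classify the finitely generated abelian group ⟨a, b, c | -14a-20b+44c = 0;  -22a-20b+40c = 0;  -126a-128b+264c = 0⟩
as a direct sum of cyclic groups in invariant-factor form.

Answer: M ≅ ℤ/2 ⊕ ℤ/4 ⊕ ℤ/12

Derivation:
rank_ℚ(R)=3; free=3−3=0
SNF(R) diag = [2, 4, 12] → torsion [2, 4, 12]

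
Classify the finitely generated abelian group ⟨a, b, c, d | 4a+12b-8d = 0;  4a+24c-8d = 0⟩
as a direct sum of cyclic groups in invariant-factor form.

Answer: M ≅ ℤ^2 ⊕ ℤ/4 ⊕ ℤ/12

Derivation:
rank_ℚ(R)=2; free=4−2=2
SNF(R) diag = [4, 12] → torsion [4, 12]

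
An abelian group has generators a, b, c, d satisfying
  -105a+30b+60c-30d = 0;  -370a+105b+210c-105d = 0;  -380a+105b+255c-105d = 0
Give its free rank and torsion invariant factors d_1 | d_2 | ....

Answer: M ≅ ℤ^1 ⊕ ℤ/5 ⊕ ℤ/15 ⊕ ℤ/45

Derivation:
rank_ℚ(R)=3; free=4−3=1
SNF(R) diag = [5, 15, 45] → torsion [5, 15, 45]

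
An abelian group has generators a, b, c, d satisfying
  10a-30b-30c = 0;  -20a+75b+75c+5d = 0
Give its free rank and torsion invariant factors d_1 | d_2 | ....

rank_ℚ(R)=2; free=4−2=2
SNF(R) diag = [5, 10] → torsion [5, 10]

Answer: M ≅ ℤ^2 ⊕ ℤ/5 ⊕ ℤ/10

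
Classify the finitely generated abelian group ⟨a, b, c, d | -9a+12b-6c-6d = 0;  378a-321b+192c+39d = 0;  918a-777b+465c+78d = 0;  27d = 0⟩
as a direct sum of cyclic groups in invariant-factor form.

Answer: M ≅ ℤ/3 ⊕ ℤ/9 ⊕ ℤ/27 ⊕ ℤ/27

Derivation:
rank_ℚ(R)=4; free=4−4=0
SNF(R) diag = [3, 9, 27, 27] → torsion [3, 9, 27, 27]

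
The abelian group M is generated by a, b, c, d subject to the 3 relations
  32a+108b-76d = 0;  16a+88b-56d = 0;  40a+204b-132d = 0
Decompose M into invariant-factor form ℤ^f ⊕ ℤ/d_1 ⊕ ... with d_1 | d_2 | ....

Answer: M ≅ ℤ^1 ⊕ ℤ/4 ⊕ ℤ/8 ⊕ ℤ/16

Derivation:
rank_ℚ(R)=3; free=4−3=1
SNF(R) diag = [4, 8, 16] → torsion [4, 8, 16]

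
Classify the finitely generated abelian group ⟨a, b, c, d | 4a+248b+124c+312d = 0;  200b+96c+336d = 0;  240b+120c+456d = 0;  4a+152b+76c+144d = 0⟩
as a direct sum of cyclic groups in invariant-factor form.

rank_ℚ(R)=4; free=4−4=0
SNF(R) diag = [4, 8, 24, 72] → torsion [4, 8, 24, 72]

Answer: M ≅ ℤ/4 ⊕ ℤ/8 ⊕ ℤ/24 ⊕ ℤ/72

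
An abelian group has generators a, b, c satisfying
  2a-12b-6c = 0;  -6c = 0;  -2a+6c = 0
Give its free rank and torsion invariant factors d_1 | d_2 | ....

rank_ℚ(R)=3; free=3−3=0
SNF(R) diag = [2, 6, 12] → torsion [2, 6, 12]

Answer: M ≅ ℤ/2 ⊕ ℤ/6 ⊕ ℤ/12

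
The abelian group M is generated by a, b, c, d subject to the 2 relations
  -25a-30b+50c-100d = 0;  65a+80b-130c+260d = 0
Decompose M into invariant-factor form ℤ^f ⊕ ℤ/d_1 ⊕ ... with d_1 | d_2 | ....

rank_ℚ(R)=2; free=4−2=2
SNF(R) diag = [5, 10] → torsion [5, 10]

Answer: M ≅ ℤ^2 ⊕ ℤ/5 ⊕ ℤ/10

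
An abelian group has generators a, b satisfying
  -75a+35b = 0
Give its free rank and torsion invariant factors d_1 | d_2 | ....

rank_ℚ(R)=1; free=2−1=1
SNF(R) diag = [5] → torsion [5]

Answer: M ≅ ℤ^1 ⊕ ℤ/5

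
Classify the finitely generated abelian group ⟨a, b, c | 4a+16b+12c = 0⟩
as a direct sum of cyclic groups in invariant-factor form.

Answer: M ≅ ℤ^2 ⊕ ℤ/4

Derivation:
rank_ℚ(R)=1; free=3−1=2
SNF(R) diag = [4] → torsion [4]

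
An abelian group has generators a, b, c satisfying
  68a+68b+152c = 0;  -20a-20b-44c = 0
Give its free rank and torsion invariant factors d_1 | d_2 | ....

rank_ℚ(R)=2; free=3−2=1
SNF(R) diag = [4, 12] → torsion [4, 12]

Answer: M ≅ ℤ^1 ⊕ ℤ/4 ⊕ ℤ/12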